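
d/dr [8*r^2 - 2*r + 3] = 16*r - 2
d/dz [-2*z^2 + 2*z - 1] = 2 - 4*z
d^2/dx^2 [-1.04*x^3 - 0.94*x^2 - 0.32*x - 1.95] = -6.24*x - 1.88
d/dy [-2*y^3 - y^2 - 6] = 2*y*(-3*y - 1)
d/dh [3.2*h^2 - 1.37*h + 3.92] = 6.4*h - 1.37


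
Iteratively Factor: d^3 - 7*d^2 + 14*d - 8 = (d - 2)*(d^2 - 5*d + 4) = (d - 4)*(d - 2)*(d - 1)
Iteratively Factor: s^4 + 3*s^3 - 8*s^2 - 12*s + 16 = (s - 2)*(s^3 + 5*s^2 + 2*s - 8) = (s - 2)*(s + 4)*(s^2 + s - 2) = (s - 2)*(s - 1)*(s + 4)*(s + 2)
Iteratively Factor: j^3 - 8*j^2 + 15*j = (j - 5)*(j^2 - 3*j) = (j - 5)*(j - 3)*(j)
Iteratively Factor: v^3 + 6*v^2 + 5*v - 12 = (v + 3)*(v^2 + 3*v - 4) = (v + 3)*(v + 4)*(v - 1)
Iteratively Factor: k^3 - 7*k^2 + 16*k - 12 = (k - 2)*(k^2 - 5*k + 6) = (k - 2)^2*(k - 3)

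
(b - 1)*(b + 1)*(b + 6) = b^3 + 6*b^2 - b - 6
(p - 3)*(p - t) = p^2 - p*t - 3*p + 3*t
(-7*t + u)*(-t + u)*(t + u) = 7*t^3 - t^2*u - 7*t*u^2 + u^3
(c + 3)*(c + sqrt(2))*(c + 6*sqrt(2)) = c^3 + 3*c^2 + 7*sqrt(2)*c^2 + 12*c + 21*sqrt(2)*c + 36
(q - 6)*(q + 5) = q^2 - q - 30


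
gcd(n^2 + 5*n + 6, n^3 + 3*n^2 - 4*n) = 1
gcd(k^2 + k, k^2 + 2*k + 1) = k + 1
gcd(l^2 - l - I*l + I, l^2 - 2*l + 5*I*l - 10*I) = 1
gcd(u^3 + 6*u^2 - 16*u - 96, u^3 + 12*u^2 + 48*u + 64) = u + 4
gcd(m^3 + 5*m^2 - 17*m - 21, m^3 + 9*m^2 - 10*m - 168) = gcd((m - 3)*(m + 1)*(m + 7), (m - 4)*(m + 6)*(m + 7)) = m + 7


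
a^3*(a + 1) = a^4 + a^3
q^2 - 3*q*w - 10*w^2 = (q - 5*w)*(q + 2*w)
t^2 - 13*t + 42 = (t - 7)*(t - 6)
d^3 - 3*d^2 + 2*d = d*(d - 2)*(d - 1)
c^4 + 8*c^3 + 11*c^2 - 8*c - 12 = (c - 1)*(c + 1)*(c + 2)*(c + 6)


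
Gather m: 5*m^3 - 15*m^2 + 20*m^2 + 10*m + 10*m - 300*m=5*m^3 + 5*m^2 - 280*m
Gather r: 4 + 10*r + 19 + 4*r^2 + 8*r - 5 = 4*r^2 + 18*r + 18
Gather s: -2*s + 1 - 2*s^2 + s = -2*s^2 - s + 1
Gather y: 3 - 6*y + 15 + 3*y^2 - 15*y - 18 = 3*y^2 - 21*y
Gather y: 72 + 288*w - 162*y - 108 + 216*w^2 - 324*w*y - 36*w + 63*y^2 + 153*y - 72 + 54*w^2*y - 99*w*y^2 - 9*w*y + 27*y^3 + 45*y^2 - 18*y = 216*w^2 + 252*w + 27*y^3 + y^2*(108 - 99*w) + y*(54*w^2 - 333*w - 27) - 108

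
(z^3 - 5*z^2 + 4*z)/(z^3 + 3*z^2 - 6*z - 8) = z*(z^2 - 5*z + 4)/(z^3 + 3*z^2 - 6*z - 8)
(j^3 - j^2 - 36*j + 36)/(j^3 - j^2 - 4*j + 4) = (j^2 - 36)/(j^2 - 4)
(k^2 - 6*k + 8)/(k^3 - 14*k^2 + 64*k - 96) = (k - 2)/(k^2 - 10*k + 24)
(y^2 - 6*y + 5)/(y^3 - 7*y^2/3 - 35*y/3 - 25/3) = 3*(y - 1)/(3*y^2 + 8*y + 5)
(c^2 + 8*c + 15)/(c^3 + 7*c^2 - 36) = (c + 5)/(c^2 + 4*c - 12)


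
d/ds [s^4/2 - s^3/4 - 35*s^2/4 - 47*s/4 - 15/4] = 2*s^3 - 3*s^2/4 - 35*s/2 - 47/4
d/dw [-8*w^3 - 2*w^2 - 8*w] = -24*w^2 - 4*w - 8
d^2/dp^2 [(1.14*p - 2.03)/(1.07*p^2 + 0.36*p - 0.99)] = ((3.5234 - 7.3188*p)*(1.07*p^2 + 0.36*p - 0.99) + (1.14*p - 2.03)*(2.14*p + 0.36)*(4.28*p + 0.72))/(1.07*p^2 + 0.36*p - 0.99)^3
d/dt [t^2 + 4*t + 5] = 2*t + 4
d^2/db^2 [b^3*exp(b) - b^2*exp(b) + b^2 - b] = b^3*exp(b) + 5*b^2*exp(b) + 2*b*exp(b) - 2*exp(b) + 2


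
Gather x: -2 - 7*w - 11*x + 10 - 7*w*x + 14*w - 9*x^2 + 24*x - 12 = 7*w - 9*x^2 + x*(13 - 7*w) - 4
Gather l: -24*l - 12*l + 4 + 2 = 6 - 36*l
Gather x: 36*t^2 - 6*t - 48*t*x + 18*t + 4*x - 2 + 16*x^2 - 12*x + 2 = 36*t^2 + 12*t + 16*x^2 + x*(-48*t - 8)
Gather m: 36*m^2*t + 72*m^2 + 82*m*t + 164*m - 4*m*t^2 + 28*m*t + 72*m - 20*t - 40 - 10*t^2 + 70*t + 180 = m^2*(36*t + 72) + m*(-4*t^2 + 110*t + 236) - 10*t^2 + 50*t + 140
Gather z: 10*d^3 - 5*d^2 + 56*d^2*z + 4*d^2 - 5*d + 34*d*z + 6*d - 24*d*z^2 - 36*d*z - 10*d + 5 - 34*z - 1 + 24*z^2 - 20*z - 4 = 10*d^3 - d^2 - 9*d + z^2*(24 - 24*d) + z*(56*d^2 - 2*d - 54)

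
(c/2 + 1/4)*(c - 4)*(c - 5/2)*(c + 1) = c^4/2 - 5*c^3/2 + 3*c^2/8 + 47*c/8 + 5/2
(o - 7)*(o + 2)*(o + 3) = o^3 - 2*o^2 - 29*o - 42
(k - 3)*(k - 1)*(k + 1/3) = k^3 - 11*k^2/3 + 5*k/3 + 1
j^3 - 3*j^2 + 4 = (j - 2)^2*(j + 1)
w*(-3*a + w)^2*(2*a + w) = 18*a^3*w - 3*a^2*w^2 - 4*a*w^3 + w^4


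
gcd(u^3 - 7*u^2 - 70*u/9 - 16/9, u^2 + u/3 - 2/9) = u + 2/3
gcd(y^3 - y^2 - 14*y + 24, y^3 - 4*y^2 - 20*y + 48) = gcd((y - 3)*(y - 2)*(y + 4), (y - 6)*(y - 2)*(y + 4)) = y^2 + 2*y - 8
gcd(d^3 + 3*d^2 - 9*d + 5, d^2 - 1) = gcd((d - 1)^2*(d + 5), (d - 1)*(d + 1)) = d - 1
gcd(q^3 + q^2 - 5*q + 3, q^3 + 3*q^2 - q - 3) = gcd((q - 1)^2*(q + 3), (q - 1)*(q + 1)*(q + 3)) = q^2 + 2*q - 3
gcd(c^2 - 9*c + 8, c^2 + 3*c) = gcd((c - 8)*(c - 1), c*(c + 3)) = 1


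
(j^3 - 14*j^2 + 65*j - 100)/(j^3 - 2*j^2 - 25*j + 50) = (j^2 - 9*j + 20)/(j^2 + 3*j - 10)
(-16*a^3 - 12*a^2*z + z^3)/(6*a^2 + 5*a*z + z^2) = (-8*a^2 - 2*a*z + z^2)/(3*a + z)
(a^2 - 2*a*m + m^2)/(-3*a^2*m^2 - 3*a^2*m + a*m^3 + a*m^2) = (-a^2 + 2*a*m - m^2)/(a*m*(3*a*m + 3*a - m^2 - m))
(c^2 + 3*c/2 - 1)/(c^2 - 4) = (c - 1/2)/(c - 2)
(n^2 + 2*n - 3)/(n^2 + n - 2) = (n + 3)/(n + 2)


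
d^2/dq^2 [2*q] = 0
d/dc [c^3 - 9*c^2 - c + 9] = 3*c^2 - 18*c - 1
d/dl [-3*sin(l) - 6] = -3*cos(l)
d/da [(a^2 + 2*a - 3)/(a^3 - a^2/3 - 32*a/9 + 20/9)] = 9*(-9*a^4 - 36*a^3 + 55*a^2 + 22*a - 56)/(81*a^6 - 54*a^5 - 567*a^4 + 552*a^3 + 904*a^2 - 1280*a + 400)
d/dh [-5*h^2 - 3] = -10*h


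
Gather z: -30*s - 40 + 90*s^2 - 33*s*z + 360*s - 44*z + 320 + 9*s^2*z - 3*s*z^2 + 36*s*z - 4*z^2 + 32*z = 90*s^2 + 330*s + z^2*(-3*s - 4) + z*(9*s^2 + 3*s - 12) + 280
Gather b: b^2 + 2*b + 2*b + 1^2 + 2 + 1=b^2 + 4*b + 4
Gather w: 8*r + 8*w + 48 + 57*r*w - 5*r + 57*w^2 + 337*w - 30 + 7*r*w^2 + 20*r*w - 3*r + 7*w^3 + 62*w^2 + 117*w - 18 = 7*w^3 + w^2*(7*r + 119) + w*(77*r + 462)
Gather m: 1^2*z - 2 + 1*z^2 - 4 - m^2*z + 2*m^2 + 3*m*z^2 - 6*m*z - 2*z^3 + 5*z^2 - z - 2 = m^2*(2 - z) + m*(3*z^2 - 6*z) - 2*z^3 + 6*z^2 - 8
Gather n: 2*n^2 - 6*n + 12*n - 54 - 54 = 2*n^2 + 6*n - 108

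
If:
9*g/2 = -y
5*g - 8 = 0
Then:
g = 8/5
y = -36/5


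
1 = 1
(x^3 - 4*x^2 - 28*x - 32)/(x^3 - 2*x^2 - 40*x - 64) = (x + 2)/(x + 4)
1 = 1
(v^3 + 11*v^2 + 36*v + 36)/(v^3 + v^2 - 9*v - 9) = (v^2 + 8*v + 12)/(v^2 - 2*v - 3)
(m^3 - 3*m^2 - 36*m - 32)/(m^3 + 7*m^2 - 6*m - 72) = (m^2 - 7*m - 8)/(m^2 + 3*m - 18)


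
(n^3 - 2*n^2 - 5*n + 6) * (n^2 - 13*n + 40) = n^5 - 15*n^4 + 61*n^3 - 9*n^2 - 278*n + 240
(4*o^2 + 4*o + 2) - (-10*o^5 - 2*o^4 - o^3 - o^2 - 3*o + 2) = 10*o^5 + 2*o^4 + o^3 + 5*o^2 + 7*o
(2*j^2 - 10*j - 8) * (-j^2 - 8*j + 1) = -2*j^4 - 6*j^3 + 90*j^2 + 54*j - 8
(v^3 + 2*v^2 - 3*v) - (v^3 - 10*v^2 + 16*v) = 12*v^2 - 19*v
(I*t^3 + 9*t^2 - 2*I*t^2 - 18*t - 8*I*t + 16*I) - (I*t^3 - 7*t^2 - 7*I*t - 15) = 16*t^2 - 2*I*t^2 - 18*t - I*t + 15 + 16*I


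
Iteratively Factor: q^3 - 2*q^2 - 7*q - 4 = (q + 1)*(q^2 - 3*q - 4) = (q + 1)^2*(q - 4)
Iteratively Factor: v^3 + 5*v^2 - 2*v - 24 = (v + 3)*(v^2 + 2*v - 8) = (v - 2)*(v + 3)*(v + 4)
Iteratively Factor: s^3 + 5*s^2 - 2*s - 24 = (s + 4)*(s^2 + s - 6) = (s - 2)*(s + 4)*(s + 3)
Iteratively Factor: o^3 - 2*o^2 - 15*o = (o)*(o^2 - 2*o - 15) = o*(o + 3)*(o - 5)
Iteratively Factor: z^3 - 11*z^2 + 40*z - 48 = (z - 4)*(z^2 - 7*z + 12) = (z - 4)^2*(z - 3)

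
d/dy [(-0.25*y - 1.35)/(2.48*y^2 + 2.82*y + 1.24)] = (0.62*y^2 + 6.696*y + 3.497)/(6.1504*y^4 + 13.9872*y^3 + 14.1028*y^2 + 6.9936*y + 1.5376)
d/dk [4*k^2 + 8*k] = 8*k + 8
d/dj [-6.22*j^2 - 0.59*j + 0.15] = -12.44*j - 0.59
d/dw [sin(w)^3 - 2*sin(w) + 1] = -3*cos(w)^3 + cos(w)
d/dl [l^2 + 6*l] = 2*l + 6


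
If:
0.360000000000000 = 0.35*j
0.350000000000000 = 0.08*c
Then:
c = 4.38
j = 1.03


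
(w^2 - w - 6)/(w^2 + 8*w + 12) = (w - 3)/(w + 6)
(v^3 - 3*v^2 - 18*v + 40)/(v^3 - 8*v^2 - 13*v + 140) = (v - 2)/(v - 7)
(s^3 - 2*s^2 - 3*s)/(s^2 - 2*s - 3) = s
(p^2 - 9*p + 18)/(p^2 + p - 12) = (p - 6)/(p + 4)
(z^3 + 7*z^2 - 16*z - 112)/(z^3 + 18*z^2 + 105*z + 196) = (z - 4)/(z + 7)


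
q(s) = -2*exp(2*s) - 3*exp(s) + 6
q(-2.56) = 5.76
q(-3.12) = 5.86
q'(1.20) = -54.05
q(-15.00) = 6.00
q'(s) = -4*exp(2*s) - 3*exp(s) = (-4*exp(s) - 3)*exp(s)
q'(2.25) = -388.53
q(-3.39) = 5.90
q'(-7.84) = -0.00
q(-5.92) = 5.99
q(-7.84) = 6.00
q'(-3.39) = -0.11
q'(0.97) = -35.75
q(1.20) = -26.01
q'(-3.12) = -0.14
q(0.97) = -15.83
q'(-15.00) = 0.00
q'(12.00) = -105956976783.75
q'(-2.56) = -0.26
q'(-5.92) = -0.01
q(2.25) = -202.50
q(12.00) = -52978732518.06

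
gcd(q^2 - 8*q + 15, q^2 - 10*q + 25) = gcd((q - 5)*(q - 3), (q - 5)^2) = q - 5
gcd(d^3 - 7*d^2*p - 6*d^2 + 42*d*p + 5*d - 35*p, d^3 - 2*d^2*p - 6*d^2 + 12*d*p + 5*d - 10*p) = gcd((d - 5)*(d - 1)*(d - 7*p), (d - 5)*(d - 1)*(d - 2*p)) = d^2 - 6*d + 5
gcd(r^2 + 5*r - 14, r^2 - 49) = r + 7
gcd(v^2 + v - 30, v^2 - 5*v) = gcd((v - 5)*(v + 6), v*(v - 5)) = v - 5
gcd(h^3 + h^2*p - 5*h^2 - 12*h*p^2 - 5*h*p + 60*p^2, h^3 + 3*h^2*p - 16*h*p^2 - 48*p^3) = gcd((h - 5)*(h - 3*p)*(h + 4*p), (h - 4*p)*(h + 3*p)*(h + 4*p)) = h + 4*p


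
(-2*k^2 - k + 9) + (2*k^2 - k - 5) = 4 - 2*k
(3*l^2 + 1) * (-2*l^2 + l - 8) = -6*l^4 + 3*l^3 - 26*l^2 + l - 8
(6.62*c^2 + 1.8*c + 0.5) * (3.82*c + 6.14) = 25.2884*c^3 + 47.5228*c^2 + 12.962*c + 3.07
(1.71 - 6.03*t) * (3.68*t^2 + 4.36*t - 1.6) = -22.1904*t^3 - 19.998*t^2 + 17.1036*t - 2.736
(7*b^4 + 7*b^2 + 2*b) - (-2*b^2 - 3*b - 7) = 7*b^4 + 9*b^2 + 5*b + 7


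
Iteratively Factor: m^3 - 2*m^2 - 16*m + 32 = (m - 2)*(m^2 - 16) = (m - 2)*(m + 4)*(m - 4)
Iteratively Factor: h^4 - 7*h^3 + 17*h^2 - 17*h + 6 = (h - 1)*(h^3 - 6*h^2 + 11*h - 6) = (h - 1)^2*(h^2 - 5*h + 6) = (h - 2)*(h - 1)^2*(h - 3)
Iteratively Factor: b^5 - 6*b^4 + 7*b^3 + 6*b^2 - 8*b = (b + 1)*(b^4 - 7*b^3 + 14*b^2 - 8*b) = (b - 1)*(b + 1)*(b^3 - 6*b^2 + 8*b) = (b - 2)*(b - 1)*(b + 1)*(b^2 - 4*b) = b*(b - 2)*(b - 1)*(b + 1)*(b - 4)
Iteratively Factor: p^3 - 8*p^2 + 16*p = (p)*(p^2 - 8*p + 16) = p*(p - 4)*(p - 4)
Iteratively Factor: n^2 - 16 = (n + 4)*(n - 4)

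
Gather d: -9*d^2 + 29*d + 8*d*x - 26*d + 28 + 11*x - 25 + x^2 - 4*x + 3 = -9*d^2 + d*(8*x + 3) + x^2 + 7*x + 6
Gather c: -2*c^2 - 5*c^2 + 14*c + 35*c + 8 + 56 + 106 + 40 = -7*c^2 + 49*c + 210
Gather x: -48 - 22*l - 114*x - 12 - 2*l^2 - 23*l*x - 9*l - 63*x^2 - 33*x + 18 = -2*l^2 - 31*l - 63*x^2 + x*(-23*l - 147) - 42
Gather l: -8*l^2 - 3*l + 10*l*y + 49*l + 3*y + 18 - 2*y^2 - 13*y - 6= -8*l^2 + l*(10*y + 46) - 2*y^2 - 10*y + 12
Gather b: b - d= b - d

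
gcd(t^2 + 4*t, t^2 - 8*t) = t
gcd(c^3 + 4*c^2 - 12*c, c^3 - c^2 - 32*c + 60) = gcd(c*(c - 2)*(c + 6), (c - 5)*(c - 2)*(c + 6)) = c^2 + 4*c - 12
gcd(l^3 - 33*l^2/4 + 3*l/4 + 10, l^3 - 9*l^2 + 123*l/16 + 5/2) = l^2 - 37*l/4 + 10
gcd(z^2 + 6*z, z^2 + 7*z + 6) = z + 6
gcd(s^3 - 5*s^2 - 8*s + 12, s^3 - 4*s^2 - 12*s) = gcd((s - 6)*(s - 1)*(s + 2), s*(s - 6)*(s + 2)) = s^2 - 4*s - 12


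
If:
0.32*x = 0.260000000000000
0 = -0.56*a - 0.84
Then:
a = -1.50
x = 0.81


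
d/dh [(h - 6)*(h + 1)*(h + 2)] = 3*h^2 - 6*h - 16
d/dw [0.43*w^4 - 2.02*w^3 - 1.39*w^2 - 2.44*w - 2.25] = 1.72*w^3 - 6.06*w^2 - 2.78*w - 2.44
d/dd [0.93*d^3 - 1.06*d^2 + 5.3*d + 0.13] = 2.79*d^2 - 2.12*d + 5.3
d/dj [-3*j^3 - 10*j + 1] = -9*j^2 - 10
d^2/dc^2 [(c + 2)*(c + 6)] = 2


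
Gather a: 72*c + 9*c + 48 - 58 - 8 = 81*c - 18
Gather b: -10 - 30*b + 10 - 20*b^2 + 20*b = -20*b^2 - 10*b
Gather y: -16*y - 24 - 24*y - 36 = -40*y - 60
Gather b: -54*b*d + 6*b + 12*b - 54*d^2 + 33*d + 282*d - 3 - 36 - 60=b*(18 - 54*d) - 54*d^2 + 315*d - 99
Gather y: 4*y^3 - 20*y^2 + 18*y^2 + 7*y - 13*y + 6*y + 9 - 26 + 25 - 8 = 4*y^3 - 2*y^2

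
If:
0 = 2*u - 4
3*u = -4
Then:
No Solution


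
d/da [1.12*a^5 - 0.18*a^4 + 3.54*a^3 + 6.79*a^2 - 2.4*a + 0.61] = 5.6*a^4 - 0.72*a^3 + 10.62*a^2 + 13.58*a - 2.4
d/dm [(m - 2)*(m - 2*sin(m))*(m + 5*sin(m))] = (2 - m)*(m + 5*sin(m))*(2*cos(m) - 1) + (m - 2)*(m - 2*sin(m))*(5*cos(m) + 1) + (m - 2*sin(m))*(m + 5*sin(m))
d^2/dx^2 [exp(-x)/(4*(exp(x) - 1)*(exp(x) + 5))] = (9*exp(4*x) + 44*exp(3*x) + 54*exp(2*x) - 60*exp(x) + 25)*exp(-x)/(4*(exp(6*x) + 12*exp(5*x) + 33*exp(4*x) - 56*exp(3*x) - 165*exp(2*x) + 300*exp(x) - 125))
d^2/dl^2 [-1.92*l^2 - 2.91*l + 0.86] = -3.84000000000000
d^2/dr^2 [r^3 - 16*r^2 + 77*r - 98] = 6*r - 32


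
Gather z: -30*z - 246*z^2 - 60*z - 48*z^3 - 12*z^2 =-48*z^3 - 258*z^2 - 90*z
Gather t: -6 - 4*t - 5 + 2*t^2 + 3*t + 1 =2*t^2 - t - 10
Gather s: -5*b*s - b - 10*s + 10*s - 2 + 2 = -5*b*s - b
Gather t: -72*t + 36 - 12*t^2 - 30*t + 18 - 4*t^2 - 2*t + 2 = -16*t^2 - 104*t + 56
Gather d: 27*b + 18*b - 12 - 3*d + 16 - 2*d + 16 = 45*b - 5*d + 20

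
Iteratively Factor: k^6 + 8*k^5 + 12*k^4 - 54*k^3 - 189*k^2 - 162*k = (k + 3)*(k^5 + 5*k^4 - 3*k^3 - 45*k^2 - 54*k) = (k - 3)*(k + 3)*(k^4 + 8*k^3 + 21*k^2 + 18*k) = k*(k - 3)*(k + 3)*(k^3 + 8*k^2 + 21*k + 18) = k*(k - 3)*(k + 3)^2*(k^2 + 5*k + 6) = k*(k - 3)*(k + 3)^3*(k + 2)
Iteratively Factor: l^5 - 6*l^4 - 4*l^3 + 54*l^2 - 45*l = (l + 3)*(l^4 - 9*l^3 + 23*l^2 - 15*l) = (l - 1)*(l + 3)*(l^3 - 8*l^2 + 15*l) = l*(l - 1)*(l + 3)*(l^2 - 8*l + 15) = l*(l - 3)*(l - 1)*(l + 3)*(l - 5)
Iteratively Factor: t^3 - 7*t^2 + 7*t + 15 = (t - 5)*(t^2 - 2*t - 3) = (t - 5)*(t + 1)*(t - 3)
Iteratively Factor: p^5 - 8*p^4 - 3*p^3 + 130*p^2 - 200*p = (p)*(p^4 - 8*p^3 - 3*p^2 + 130*p - 200) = p*(p - 5)*(p^3 - 3*p^2 - 18*p + 40) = p*(p - 5)*(p - 2)*(p^2 - p - 20) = p*(p - 5)*(p - 2)*(p + 4)*(p - 5)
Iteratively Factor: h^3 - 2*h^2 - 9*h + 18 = (h - 3)*(h^2 + h - 6) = (h - 3)*(h + 3)*(h - 2)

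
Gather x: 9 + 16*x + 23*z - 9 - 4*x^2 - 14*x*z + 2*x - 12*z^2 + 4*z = -4*x^2 + x*(18 - 14*z) - 12*z^2 + 27*z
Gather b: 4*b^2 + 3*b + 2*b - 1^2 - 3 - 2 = 4*b^2 + 5*b - 6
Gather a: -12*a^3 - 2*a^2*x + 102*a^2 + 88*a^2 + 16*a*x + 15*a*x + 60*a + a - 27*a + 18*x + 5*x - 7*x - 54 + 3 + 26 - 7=-12*a^3 + a^2*(190 - 2*x) + a*(31*x + 34) + 16*x - 32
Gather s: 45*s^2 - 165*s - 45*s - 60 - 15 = 45*s^2 - 210*s - 75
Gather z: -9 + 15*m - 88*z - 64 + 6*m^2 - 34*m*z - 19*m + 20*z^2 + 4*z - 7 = 6*m^2 - 4*m + 20*z^2 + z*(-34*m - 84) - 80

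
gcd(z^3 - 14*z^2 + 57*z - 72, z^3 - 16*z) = 1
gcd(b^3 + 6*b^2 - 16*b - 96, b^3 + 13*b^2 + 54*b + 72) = b^2 + 10*b + 24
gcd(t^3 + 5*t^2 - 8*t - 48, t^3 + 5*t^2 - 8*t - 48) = t^3 + 5*t^2 - 8*t - 48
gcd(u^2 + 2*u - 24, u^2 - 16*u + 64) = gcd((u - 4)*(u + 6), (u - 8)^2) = 1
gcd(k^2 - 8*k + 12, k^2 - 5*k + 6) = k - 2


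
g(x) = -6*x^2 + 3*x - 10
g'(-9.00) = 111.00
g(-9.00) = -523.00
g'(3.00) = -33.00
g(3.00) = -55.00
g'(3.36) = -37.32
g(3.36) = -67.66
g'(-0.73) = 11.76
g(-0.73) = -15.39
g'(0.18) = 0.84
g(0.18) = -9.65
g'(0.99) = -8.88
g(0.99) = -12.91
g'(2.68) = -29.16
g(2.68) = -45.05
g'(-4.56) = 57.72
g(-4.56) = -148.44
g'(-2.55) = 33.60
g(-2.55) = -56.66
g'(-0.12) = 4.44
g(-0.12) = -10.45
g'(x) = 3 - 12*x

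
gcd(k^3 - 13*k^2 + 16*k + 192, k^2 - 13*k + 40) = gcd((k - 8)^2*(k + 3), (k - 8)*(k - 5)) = k - 8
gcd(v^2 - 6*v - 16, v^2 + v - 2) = v + 2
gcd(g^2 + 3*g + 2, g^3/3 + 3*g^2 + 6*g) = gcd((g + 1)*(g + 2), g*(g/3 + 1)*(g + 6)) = 1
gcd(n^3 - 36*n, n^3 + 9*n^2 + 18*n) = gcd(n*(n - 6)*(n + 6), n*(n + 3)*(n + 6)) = n^2 + 6*n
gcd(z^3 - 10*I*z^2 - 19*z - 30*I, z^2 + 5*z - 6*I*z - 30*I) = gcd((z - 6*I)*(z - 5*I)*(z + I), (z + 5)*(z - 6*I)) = z - 6*I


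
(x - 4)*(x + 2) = x^2 - 2*x - 8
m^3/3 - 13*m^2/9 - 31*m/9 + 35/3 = (m/3 + 1)*(m - 5)*(m - 7/3)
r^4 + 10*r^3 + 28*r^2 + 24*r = r*(r + 2)^2*(r + 6)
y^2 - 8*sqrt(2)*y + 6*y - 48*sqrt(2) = (y + 6)*(y - 8*sqrt(2))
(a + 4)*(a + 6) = a^2 + 10*a + 24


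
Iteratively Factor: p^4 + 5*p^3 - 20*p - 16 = (p + 1)*(p^3 + 4*p^2 - 4*p - 16) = (p + 1)*(p + 4)*(p^2 - 4) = (p - 2)*(p + 1)*(p + 4)*(p + 2)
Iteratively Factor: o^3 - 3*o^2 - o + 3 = (o - 3)*(o^2 - 1) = (o - 3)*(o - 1)*(o + 1)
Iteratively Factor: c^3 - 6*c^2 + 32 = (c - 4)*(c^2 - 2*c - 8) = (c - 4)*(c + 2)*(c - 4)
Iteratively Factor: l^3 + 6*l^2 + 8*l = (l + 4)*(l^2 + 2*l) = l*(l + 4)*(l + 2)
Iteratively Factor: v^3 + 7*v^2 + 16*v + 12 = (v + 2)*(v^2 + 5*v + 6) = (v + 2)^2*(v + 3)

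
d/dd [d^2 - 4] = 2*d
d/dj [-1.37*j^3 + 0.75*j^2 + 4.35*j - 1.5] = -4.11*j^2 + 1.5*j + 4.35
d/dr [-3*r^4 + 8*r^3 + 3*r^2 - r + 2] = -12*r^3 + 24*r^2 + 6*r - 1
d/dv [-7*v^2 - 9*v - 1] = -14*v - 9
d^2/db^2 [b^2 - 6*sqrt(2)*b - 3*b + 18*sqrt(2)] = 2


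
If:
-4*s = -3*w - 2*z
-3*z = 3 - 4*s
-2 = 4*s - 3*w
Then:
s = 0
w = 2/3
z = -1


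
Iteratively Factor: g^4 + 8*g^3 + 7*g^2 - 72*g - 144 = (g + 3)*(g^3 + 5*g^2 - 8*g - 48) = (g + 3)*(g + 4)*(g^2 + g - 12) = (g - 3)*(g + 3)*(g + 4)*(g + 4)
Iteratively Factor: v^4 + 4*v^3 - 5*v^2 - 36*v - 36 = (v + 2)*(v^3 + 2*v^2 - 9*v - 18) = (v + 2)*(v + 3)*(v^2 - v - 6) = (v + 2)^2*(v + 3)*(v - 3)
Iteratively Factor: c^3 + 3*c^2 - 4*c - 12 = (c + 2)*(c^2 + c - 6) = (c + 2)*(c + 3)*(c - 2)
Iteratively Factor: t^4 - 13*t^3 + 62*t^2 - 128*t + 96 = (t - 4)*(t^3 - 9*t^2 + 26*t - 24) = (t - 4)^2*(t^2 - 5*t + 6) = (t - 4)^2*(t - 3)*(t - 2)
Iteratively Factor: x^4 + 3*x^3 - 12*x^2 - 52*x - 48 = (x + 2)*(x^3 + x^2 - 14*x - 24) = (x - 4)*(x + 2)*(x^2 + 5*x + 6) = (x - 4)*(x + 2)*(x + 3)*(x + 2)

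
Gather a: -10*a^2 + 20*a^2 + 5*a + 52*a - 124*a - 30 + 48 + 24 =10*a^2 - 67*a + 42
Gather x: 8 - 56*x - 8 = -56*x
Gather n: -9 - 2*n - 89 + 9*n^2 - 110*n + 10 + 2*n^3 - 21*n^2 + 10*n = 2*n^3 - 12*n^2 - 102*n - 88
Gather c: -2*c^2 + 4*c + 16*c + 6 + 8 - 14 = -2*c^2 + 20*c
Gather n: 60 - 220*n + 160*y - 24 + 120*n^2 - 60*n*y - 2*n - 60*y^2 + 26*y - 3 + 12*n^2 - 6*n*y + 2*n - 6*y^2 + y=132*n^2 + n*(-66*y - 220) - 66*y^2 + 187*y + 33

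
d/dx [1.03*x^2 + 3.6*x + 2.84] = 2.06*x + 3.6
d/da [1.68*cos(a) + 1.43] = -1.68*sin(a)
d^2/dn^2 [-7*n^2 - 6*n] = -14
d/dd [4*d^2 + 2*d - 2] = 8*d + 2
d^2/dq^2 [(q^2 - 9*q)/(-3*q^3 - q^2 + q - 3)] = 2*(-9*q^6 + 243*q^5 + 72*q^4 + 98*q^3 - 477*q^2 - 81*q + 18)/(27*q^9 + 27*q^8 - 18*q^7 + 64*q^6 + 60*q^5 - 42*q^4 + 62*q^3 + 36*q^2 - 27*q + 27)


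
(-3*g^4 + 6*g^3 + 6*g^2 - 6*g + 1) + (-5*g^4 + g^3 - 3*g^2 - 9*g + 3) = -8*g^4 + 7*g^3 + 3*g^2 - 15*g + 4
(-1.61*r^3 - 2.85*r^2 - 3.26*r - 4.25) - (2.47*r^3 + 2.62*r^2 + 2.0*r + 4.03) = -4.08*r^3 - 5.47*r^2 - 5.26*r - 8.28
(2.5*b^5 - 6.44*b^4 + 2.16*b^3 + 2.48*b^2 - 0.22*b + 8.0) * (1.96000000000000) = 4.9*b^5 - 12.6224*b^4 + 4.2336*b^3 + 4.8608*b^2 - 0.4312*b + 15.68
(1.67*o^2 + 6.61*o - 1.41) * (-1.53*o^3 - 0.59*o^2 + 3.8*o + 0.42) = -2.5551*o^5 - 11.0986*o^4 + 4.6034*o^3 + 26.6513*o^2 - 2.5818*o - 0.5922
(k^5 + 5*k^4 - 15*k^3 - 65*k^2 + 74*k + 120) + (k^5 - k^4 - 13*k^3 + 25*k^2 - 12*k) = 2*k^5 + 4*k^4 - 28*k^3 - 40*k^2 + 62*k + 120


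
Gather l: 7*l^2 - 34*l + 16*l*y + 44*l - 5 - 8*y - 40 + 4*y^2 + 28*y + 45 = 7*l^2 + l*(16*y + 10) + 4*y^2 + 20*y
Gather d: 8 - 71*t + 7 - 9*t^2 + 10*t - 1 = -9*t^2 - 61*t + 14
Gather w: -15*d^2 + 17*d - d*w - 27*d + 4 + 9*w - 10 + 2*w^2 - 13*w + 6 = -15*d^2 - 10*d + 2*w^2 + w*(-d - 4)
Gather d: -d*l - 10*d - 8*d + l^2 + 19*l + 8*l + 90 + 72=d*(-l - 18) + l^2 + 27*l + 162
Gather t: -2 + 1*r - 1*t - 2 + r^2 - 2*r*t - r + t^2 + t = r^2 - 2*r*t + t^2 - 4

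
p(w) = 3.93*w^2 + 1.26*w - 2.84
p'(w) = 7.86*w + 1.26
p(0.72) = 0.10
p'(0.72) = 6.92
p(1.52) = 8.16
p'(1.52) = 13.21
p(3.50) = 49.71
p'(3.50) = 28.77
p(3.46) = 48.57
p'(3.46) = 28.46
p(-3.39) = 38.05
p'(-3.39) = -25.39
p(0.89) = 1.39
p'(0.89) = 8.26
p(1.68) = 10.37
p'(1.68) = 14.46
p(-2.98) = 28.31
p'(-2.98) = -22.16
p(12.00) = 578.20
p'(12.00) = 95.58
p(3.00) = 36.31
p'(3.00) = 24.84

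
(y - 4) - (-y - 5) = 2*y + 1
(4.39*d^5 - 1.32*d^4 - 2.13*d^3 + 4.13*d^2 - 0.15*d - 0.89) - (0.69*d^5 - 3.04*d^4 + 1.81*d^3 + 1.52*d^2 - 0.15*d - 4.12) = 3.7*d^5 + 1.72*d^4 - 3.94*d^3 + 2.61*d^2 + 3.23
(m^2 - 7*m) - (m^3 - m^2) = -m^3 + 2*m^2 - 7*m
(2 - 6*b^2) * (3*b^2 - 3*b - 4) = -18*b^4 + 18*b^3 + 30*b^2 - 6*b - 8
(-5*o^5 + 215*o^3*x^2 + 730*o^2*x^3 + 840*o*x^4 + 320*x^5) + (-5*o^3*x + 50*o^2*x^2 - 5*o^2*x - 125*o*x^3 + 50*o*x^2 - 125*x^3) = -5*o^5 + 215*o^3*x^2 - 5*o^3*x + 730*o^2*x^3 + 50*o^2*x^2 - 5*o^2*x + 840*o*x^4 - 125*o*x^3 + 50*o*x^2 + 320*x^5 - 125*x^3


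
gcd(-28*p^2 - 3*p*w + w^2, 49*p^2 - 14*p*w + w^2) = 7*p - w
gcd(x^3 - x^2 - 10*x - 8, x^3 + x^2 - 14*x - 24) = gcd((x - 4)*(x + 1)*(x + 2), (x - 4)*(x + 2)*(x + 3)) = x^2 - 2*x - 8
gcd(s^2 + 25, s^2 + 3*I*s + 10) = s + 5*I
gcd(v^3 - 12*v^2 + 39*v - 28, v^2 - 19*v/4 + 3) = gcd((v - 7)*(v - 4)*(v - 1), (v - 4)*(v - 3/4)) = v - 4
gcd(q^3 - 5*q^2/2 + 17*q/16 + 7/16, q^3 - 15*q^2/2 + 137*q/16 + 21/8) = q^2 - 3*q/2 - 7/16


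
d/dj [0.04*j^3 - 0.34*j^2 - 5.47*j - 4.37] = 0.12*j^2 - 0.68*j - 5.47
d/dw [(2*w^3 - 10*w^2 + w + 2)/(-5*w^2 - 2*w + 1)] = (-10*w^4 - 8*w^3 + 31*w^2 + 5)/(25*w^4 + 20*w^3 - 6*w^2 - 4*w + 1)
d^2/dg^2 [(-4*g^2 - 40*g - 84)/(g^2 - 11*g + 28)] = 168*(-g^3 + g^2 + 73*g - 277)/(g^6 - 33*g^5 + 447*g^4 - 3179*g^3 + 12516*g^2 - 25872*g + 21952)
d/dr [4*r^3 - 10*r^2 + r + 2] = 12*r^2 - 20*r + 1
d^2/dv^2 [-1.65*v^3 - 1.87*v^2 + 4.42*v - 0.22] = -9.9*v - 3.74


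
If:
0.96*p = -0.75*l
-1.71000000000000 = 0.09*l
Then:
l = -19.00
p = 14.84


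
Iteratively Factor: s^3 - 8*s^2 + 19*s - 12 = (s - 3)*(s^2 - 5*s + 4) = (s - 3)*(s - 1)*(s - 4)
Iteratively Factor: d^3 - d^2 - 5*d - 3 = (d + 1)*(d^2 - 2*d - 3) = (d + 1)^2*(d - 3)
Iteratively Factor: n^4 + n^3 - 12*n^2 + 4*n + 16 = (n - 2)*(n^3 + 3*n^2 - 6*n - 8) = (n - 2)*(n + 1)*(n^2 + 2*n - 8) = (n - 2)*(n + 1)*(n + 4)*(n - 2)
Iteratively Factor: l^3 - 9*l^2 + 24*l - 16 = (l - 1)*(l^2 - 8*l + 16) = (l - 4)*(l - 1)*(l - 4)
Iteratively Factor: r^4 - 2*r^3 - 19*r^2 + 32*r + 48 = (r - 4)*(r^3 + 2*r^2 - 11*r - 12) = (r - 4)*(r + 1)*(r^2 + r - 12) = (r - 4)*(r - 3)*(r + 1)*(r + 4)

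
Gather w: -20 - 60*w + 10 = -60*w - 10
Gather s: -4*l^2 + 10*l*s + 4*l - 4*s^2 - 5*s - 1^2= -4*l^2 + 4*l - 4*s^2 + s*(10*l - 5) - 1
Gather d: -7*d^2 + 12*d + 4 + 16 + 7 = -7*d^2 + 12*d + 27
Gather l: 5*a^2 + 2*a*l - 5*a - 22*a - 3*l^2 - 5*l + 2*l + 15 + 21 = 5*a^2 - 27*a - 3*l^2 + l*(2*a - 3) + 36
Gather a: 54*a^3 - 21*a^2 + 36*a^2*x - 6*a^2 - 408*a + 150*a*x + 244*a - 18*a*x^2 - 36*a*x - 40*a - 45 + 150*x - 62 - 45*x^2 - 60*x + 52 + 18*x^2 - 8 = 54*a^3 + a^2*(36*x - 27) + a*(-18*x^2 + 114*x - 204) - 27*x^2 + 90*x - 63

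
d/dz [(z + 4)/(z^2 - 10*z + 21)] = (z^2 - 10*z - 2*(z - 5)*(z + 4) + 21)/(z^2 - 10*z + 21)^2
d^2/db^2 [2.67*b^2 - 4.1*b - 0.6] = 5.34000000000000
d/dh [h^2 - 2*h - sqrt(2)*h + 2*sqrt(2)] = 2*h - 2 - sqrt(2)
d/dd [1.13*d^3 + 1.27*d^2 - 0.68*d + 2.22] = 3.39*d^2 + 2.54*d - 0.68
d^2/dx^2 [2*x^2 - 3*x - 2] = 4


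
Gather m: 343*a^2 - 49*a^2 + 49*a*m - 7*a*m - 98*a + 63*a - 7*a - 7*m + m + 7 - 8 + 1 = 294*a^2 - 42*a + m*(42*a - 6)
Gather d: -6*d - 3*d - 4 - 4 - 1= -9*d - 9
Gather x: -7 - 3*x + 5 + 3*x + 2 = 0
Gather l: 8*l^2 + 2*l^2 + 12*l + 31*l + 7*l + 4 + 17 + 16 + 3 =10*l^2 + 50*l + 40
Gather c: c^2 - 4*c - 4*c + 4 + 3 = c^2 - 8*c + 7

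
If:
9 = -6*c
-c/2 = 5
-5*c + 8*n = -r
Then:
No Solution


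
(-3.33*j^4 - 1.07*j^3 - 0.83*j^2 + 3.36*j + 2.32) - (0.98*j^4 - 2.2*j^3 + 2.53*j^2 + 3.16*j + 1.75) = -4.31*j^4 + 1.13*j^3 - 3.36*j^2 + 0.2*j + 0.57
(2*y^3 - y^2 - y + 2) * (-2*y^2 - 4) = -4*y^5 + 2*y^4 - 6*y^3 + 4*y - 8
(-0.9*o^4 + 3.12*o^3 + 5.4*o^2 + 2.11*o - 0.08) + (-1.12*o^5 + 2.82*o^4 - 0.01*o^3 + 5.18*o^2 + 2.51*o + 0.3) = -1.12*o^5 + 1.92*o^4 + 3.11*o^3 + 10.58*o^2 + 4.62*o + 0.22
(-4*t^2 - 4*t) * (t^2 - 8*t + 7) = -4*t^4 + 28*t^3 + 4*t^2 - 28*t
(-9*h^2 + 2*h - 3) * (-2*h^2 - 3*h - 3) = 18*h^4 + 23*h^3 + 27*h^2 + 3*h + 9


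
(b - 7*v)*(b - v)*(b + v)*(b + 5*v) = b^4 - 2*b^3*v - 36*b^2*v^2 + 2*b*v^3 + 35*v^4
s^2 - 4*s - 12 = (s - 6)*(s + 2)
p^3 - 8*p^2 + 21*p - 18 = (p - 3)^2*(p - 2)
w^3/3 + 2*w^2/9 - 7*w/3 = w*(w/3 + 1)*(w - 7/3)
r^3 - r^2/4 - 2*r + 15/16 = (r - 5/4)*(r - 1/2)*(r + 3/2)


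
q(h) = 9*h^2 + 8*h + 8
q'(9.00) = 170.00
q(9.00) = 809.00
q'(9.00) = 170.00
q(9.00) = 809.00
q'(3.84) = 77.12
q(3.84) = 171.43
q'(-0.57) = -2.26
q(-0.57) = 6.36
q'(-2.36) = -34.48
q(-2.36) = 39.25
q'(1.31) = 31.58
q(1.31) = 33.92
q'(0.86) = 23.48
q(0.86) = 21.54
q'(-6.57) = -110.26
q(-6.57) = 343.92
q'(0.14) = 10.52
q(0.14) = 9.30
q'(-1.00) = -10.00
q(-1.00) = 9.00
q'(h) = 18*h + 8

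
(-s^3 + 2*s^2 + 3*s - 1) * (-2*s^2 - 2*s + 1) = 2*s^5 - 2*s^4 - 11*s^3 - 2*s^2 + 5*s - 1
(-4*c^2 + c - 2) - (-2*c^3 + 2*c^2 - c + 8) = 2*c^3 - 6*c^2 + 2*c - 10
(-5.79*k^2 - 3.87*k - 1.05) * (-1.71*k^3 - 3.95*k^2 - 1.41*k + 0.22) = 9.9009*k^5 + 29.4882*k^4 + 25.2459*k^3 + 8.3304*k^2 + 0.6291*k - 0.231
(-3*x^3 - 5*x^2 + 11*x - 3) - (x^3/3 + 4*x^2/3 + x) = -10*x^3/3 - 19*x^2/3 + 10*x - 3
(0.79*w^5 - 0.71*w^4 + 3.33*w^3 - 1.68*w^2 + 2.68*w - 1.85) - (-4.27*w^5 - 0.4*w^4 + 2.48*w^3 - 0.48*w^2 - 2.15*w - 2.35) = 5.06*w^5 - 0.31*w^4 + 0.85*w^3 - 1.2*w^2 + 4.83*w + 0.5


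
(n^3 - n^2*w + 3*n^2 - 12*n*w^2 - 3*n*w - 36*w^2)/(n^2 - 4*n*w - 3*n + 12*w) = (n^2 + 3*n*w + 3*n + 9*w)/(n - 3)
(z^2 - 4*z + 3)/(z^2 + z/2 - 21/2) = 2*(z - 1)/(2*z + 7)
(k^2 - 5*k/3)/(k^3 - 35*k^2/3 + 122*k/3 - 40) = k/(k^2 - 10*k + 24)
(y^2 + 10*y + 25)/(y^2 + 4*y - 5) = (y + 5)/(y - 1)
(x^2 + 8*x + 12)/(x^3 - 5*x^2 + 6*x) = (x^2 + 8*x + 12)/(x*(x^2 - 5*x + 6))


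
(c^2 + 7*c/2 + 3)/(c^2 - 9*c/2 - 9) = (c + 2)/(c - 6)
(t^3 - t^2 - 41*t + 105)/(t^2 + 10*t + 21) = (t^2 - 8*t + 15)/(t + 3)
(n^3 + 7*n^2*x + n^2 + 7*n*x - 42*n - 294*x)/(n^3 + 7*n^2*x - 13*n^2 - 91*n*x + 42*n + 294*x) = (n + 7)/(n - 7)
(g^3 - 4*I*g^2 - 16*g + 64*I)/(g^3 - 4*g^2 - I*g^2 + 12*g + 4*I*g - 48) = (g + 4)/(g + 3*I)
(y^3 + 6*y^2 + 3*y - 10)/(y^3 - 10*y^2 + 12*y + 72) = (y^2 + 4*y - 5)/(y^2 - 12*y + 36)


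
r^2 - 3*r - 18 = (r - 6)*(r + 3)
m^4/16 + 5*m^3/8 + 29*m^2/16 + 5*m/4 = m*(m/4 + 1/4)*(m/4 + 1)*(m + 5)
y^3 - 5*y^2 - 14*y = y*(y - 7)*(y + 2)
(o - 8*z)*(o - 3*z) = o^2 - 11*o*z + 24*z^2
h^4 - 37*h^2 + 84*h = h*(h - 4)*(h - 3)*(h + 7)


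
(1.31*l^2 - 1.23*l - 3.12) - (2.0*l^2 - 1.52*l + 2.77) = -0.69*l^2 + 0.29*l - 5.89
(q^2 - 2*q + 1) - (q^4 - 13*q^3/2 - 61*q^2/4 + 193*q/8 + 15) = -q^4 + 13*q^3/2 + 65*q^2/4 - 209*q/8 - 14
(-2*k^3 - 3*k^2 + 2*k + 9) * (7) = -14*k^3 - 21*k^2 + 14*k + 63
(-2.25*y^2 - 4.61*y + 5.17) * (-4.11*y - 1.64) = 9.2475*y^3 + 22.6371*y^2 - 13.6883*y - 8.4788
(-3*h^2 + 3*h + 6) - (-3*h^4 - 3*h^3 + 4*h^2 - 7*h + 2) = 3*h^4 + 3*h^3 - 7*h^2 + 10*h + 4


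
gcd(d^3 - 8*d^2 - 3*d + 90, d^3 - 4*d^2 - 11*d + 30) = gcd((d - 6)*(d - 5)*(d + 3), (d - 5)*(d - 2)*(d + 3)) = d^2 - 2*d - 15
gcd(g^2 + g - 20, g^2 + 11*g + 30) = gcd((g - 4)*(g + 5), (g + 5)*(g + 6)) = g + 5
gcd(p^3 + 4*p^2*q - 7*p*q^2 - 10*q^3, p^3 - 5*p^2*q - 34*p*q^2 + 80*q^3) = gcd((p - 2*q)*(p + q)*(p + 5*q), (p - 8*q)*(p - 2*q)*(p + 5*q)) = p^2 + 3*p*q - 10*q^2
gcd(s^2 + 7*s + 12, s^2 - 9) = s + 3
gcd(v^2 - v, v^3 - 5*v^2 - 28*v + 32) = v - 1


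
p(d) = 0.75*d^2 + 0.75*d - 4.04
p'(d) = 1.5*d + 0.75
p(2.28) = 1.57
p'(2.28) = 4.17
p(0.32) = -3.72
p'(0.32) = 1.23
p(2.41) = 2.12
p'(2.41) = 4.36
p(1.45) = -1.38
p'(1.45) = 2.92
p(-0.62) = -4.22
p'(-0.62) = -0.18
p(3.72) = 9.13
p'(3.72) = 6.33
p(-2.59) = -0.95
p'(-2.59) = -3.14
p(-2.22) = -2.01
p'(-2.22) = -2.58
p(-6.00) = 18.46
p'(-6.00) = -8.25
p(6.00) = 27.46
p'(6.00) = 9.75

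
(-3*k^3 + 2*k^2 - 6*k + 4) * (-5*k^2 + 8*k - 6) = 15*k^5 - 34*k^4 + 64*k^3 - 80*k^2 + 68*k - 24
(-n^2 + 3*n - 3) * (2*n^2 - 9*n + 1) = -2*n^4 + 15*n^3 - 34*n^2 + 30*n - 3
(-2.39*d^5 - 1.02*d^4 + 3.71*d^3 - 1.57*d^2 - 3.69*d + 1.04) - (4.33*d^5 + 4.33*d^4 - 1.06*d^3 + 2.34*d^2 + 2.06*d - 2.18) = -6.72*d^5 - 5.35*d^4 + 4.77*d^3 - 3.91*d^2 - 5.75*d + 3.22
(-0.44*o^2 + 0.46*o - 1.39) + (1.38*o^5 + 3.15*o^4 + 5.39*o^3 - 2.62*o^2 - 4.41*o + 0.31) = 1.38*o^5 + 3.15*o^4 + 5.39*o^3 - 3.06*o^2 - 3.95*o - 1.08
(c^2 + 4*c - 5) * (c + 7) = c^3 + 11*c^2 + 23*c - 35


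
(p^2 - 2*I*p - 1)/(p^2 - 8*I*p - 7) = (p - I)/(p - 7*I)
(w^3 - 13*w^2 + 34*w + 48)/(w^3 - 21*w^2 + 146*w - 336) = (w + 1)/(w - 7)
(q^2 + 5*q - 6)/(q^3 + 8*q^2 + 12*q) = (q - 1)/(q*(q + 2))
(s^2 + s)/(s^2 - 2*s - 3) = s/(s - 3)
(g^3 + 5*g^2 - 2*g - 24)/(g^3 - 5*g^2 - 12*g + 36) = (g + 4)/(g - 6)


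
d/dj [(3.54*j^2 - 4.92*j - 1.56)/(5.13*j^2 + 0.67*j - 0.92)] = (27.6114*j^2 + 9.492*j + 5.5716)/(26.3169*j^4 + 6.8742*j^3 - 8.9903*j^2 - 1.2328*j + 0.8464)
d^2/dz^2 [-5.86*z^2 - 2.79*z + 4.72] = -11.7200000000000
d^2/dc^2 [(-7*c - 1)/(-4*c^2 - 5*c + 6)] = 2*((7*c + 1)*(8*c + 5)^2 - 3*(28*c + 13)*(4*c^2 + 5*c - 6))/(4*c^2 + 5*c - 6)^3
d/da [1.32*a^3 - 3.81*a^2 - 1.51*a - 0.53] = 3.96*a^2 - 7.62*a - 1.51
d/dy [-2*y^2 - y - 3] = -4*y - 1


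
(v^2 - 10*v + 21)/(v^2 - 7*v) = (v - 3)/v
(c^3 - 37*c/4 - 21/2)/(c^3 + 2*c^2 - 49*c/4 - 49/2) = (2*c + 3)/(2*c + 7)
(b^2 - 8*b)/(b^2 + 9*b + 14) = b*(b - 8)/(b^2 + 9*b + 14)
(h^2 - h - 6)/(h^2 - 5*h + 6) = (h + 2)/(h - 2)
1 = 1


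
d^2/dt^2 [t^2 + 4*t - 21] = 2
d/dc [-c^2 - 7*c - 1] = -2*c - 7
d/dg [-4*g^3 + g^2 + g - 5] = -12*g^2 + 2*g + 1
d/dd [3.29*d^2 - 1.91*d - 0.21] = 6.58*d - 1.91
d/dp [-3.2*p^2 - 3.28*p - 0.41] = -6.4*p - 3.28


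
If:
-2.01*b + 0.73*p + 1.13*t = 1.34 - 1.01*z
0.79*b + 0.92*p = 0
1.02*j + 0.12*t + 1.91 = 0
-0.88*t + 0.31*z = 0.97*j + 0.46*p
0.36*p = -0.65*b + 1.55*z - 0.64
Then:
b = 1.12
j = -2.25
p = -0.97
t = 3.22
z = 0.66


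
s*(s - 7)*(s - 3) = s^3 - 10*s^2 + 21*s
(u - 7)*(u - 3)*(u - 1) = u^3 - 11*u^2 + 31*u - 21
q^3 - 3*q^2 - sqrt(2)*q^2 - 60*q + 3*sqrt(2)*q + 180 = (q - 3)*(q - 6*sqrt(2))*(q + 5*sqrt(2))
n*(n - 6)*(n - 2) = n^3 - 8*n^2 + 12*n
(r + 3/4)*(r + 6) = r^2 + 27*r/4 + 9/2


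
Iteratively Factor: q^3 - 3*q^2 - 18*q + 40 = (q - 2)*(q^2 - q - 20) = (q - 2)*(q + 4)*(q - 5)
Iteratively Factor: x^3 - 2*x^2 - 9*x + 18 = (x - 2)*(x^2 - 9) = (x - 2)*(x + 3)*(x - 3)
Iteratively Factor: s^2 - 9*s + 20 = (s - 5)*(s - 4)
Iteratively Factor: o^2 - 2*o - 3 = (o + 1)*(o - 3)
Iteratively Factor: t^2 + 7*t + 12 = (t + 4)*(t + 3)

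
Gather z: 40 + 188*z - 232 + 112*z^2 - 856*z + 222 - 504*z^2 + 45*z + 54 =-392*z^2 - 623*z + 84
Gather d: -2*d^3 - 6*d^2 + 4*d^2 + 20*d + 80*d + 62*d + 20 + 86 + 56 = -2*d^3 - 2*d^2 + 162*d + 162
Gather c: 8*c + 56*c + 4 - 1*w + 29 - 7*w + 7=64*c - 8*w + 40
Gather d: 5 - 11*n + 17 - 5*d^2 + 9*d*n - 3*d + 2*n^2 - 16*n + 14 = -5*d^2 + d*(9*n - 3) + 2*n^2 - 27*n + 36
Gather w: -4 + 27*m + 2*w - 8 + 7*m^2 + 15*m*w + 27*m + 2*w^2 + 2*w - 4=7*m^2 + 54*m + 2*w^2 + w*(15*m + 4) - 16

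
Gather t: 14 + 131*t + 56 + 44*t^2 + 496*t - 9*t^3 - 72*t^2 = -9*t^3 - 28*t^2 + 627*t + 70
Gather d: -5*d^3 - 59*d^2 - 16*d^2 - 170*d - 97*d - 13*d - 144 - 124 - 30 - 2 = -5*d^3 - 75*d^2 - 280*d - 300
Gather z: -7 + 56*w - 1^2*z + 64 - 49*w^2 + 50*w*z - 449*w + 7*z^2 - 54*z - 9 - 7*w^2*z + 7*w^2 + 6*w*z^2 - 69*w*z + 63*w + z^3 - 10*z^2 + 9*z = -42*w^2 - 330*w + z^3 + z^2*(6*w - 3) + z*(-7*w^2 - 19*w - 46) + 48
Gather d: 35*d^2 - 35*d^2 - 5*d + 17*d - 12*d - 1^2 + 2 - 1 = 0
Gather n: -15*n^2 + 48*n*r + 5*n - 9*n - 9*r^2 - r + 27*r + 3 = -15*n^2 + n*(48*r - 4) - 9*r^2 + 26*r + 3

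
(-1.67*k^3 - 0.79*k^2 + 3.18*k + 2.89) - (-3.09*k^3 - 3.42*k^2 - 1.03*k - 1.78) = 1.42*k^3 + 2.63*k^2 + 4.21*k + 4.67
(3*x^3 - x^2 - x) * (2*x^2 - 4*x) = 6*x^5 - 14*x^4 + 2*x^3 + 4*x^2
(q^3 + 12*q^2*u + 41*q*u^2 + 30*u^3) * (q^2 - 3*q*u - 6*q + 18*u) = q^5 + 9*q^4*u - 6*q^4 + 5*q^3*u^2 - 54*q^3*u - 93*q^2*u^3 - 30*q^2*u^2 - 90*q*u^4 + 558*q*u^3 + 540*u^4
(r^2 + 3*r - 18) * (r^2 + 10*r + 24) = r^4 + 13*r^3 + 36*r^2 - 108*r - 432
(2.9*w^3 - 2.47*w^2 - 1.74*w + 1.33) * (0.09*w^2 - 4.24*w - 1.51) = 0.261*w^5 - 12.5183*w^4 + 5.9372*w^3 + 11.227*w^2 - 3.0118*w - 2.0083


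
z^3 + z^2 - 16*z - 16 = (z - 4)*(z + 1)*(z + 4)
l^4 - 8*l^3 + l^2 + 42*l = l*(l - 7)*(l - 3)*(l + 2)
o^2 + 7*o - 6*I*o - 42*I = (o + 7)*(o - 6*I)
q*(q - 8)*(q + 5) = q^3 - 3*q^2 - 40*q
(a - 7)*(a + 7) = a^2 - 49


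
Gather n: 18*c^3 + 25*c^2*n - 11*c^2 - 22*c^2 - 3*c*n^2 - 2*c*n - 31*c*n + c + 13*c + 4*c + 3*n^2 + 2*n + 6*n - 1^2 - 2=18*c^3 - 33*c^2 + 18*c + n^2*(3 - 3*c) + n*(25*c^2 - 33*c + 8) - 3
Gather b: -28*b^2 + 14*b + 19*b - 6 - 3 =-28*b^2 + 33*b - 9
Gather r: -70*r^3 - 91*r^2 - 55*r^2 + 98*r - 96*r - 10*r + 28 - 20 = -70*r^3 - 146*r^2 - 8*r + 8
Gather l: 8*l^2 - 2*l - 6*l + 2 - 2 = 8*l^2 - 8*l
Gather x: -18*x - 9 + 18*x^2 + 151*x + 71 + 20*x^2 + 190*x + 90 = 38*x^2 + 323*x + 152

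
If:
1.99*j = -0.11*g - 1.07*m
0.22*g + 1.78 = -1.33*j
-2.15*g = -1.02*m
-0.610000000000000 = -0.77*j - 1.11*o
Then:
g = 1.31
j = -1.55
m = 2.76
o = 1.63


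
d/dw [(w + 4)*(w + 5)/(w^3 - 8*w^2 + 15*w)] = (-w^4 - 18*w^3 + 27*w^2 + 320*w - 300)/(w^2*(w^4 - 16*w^3 + 94*w^2 - 240*w + 225))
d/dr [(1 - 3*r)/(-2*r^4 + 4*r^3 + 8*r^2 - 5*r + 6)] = (-18*r^4 + 32*r^3 + 12*r^2 - 16*r - 13)/(4*r^8 - 16*r^7 - 16*r^6 + 84*r^5 - 32*r^3 + 121*r^2 - 60*r + 36)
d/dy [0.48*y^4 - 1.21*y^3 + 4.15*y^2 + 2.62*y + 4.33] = 1.92*y^3 - 3.63*y^2 + 8.3*y + 2.62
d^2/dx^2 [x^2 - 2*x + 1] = 2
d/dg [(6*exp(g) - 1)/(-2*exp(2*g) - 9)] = (12*exp(2*g) - 4*exp(g) - 54)*exp(g)/(4*exp(4*g) + 36*exp(2*g) + 81)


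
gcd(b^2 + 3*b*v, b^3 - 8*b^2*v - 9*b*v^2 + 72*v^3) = b + 3*v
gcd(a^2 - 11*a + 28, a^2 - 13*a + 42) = a - 7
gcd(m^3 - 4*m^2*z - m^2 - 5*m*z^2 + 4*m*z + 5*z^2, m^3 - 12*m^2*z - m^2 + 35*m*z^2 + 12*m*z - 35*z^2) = -m^2 + 5*m*z + m - 5*z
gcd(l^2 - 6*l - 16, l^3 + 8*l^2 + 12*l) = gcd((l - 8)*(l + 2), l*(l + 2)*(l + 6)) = l + 2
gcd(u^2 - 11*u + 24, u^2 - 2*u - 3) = u - 3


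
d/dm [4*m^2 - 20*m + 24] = 8*m - 20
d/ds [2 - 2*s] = -2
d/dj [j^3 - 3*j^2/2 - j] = 3*j^2 - 3*j - 1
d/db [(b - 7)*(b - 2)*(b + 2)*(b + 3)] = 4*b^3 - 12*b^2 - 50*b + 16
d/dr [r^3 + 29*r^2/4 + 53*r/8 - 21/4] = 3*r^2 + 29*r/2 + 53/8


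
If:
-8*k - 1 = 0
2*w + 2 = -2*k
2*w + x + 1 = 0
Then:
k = -1/8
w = -7/8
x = 3/4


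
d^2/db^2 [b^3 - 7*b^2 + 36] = 6*b - 14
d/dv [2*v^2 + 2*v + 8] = 4*v + 2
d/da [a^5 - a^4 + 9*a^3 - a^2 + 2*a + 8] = 5*a^4 - 4*a^3 + 27*a^2 - 2*a + 2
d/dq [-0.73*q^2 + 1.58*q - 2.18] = 1.58 - 1.46*q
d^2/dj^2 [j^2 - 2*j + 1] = 2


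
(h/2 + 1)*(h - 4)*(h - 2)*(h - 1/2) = h^4/2 - 9*h^3/4 - h^2 + 9*h - 4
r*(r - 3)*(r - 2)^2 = r^4 - 7*r^3 + 16*r^2 - 12*r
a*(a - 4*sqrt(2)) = a^2 - 4*sqrt(2)*a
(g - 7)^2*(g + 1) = g^3 - 13*g^2 + 35*g + 49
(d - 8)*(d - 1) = d^2 - 9*d + 8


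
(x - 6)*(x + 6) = x^2 - 36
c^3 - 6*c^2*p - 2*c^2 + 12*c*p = c*(c - 2)*(c - 6*p)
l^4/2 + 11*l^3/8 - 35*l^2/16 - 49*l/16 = l*(l/2 + 1/2)*(l - 7/4)*(l + 7/2)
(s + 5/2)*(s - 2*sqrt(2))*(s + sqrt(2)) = s^3 - sqrt(2)*s^2 + 5*s^2/2 - 4*s - 5*sqrt(2)*s/2 - 10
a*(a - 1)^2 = a^3 - 2*a^2 + a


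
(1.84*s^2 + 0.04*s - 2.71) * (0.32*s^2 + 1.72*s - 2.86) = 0.5888*s^4 + 3.1776*s^3 - 6.0608*s^2 - 4.7756*s + 7.7506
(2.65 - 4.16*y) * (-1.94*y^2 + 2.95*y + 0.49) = 8.0704*y^3 - 17.413*y^2 + 5.7791*y + 1.2985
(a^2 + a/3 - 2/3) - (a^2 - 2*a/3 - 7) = a + 19/3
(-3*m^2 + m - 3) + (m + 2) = -3*m^2 + 2*m - 1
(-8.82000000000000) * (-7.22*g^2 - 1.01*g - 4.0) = 63.6804*g^2 + 8.9082*g + 35.28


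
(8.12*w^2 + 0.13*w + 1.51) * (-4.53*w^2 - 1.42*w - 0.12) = -36.7836*w^4 - 12.1193*w^3 - 7.9993*w^2 - 2.1598*w - 0.1812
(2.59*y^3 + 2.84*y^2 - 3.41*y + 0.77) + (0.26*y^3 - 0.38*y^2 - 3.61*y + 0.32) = 2.85*y^3 + 2.46*y^2 - 7.02*y + 1.09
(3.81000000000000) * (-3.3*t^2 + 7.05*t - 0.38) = -12.573*t^2 + 26.8605*t - 1.4478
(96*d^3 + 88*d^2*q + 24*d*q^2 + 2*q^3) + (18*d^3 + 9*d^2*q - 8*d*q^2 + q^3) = 114*d^3 + 97*d^2*q + 16*d*q^2 + 3*q^3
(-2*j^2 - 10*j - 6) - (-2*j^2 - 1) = -10*j - 5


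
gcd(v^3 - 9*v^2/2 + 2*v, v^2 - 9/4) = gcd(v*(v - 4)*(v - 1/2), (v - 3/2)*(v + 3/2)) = 1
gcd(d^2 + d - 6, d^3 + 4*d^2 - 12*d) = d - 2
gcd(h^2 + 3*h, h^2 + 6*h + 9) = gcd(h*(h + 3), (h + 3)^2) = h + 3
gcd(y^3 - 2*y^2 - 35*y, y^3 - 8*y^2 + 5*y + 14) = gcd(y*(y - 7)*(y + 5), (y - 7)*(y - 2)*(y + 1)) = y - 7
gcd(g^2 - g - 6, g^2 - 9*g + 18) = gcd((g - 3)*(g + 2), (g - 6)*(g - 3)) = g - 3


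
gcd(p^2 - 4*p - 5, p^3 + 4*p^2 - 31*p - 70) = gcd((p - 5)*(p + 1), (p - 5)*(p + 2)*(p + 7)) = p - 5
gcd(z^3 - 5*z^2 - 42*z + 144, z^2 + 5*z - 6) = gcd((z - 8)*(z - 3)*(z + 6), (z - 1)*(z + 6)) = z + 6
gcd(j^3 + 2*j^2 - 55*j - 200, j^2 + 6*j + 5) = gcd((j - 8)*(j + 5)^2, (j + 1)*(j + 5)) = j + 5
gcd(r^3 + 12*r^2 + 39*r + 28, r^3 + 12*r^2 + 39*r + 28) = r^3 + 12*r^2 + 39*r + 28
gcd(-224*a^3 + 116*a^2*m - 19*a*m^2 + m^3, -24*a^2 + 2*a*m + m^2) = 4*a - m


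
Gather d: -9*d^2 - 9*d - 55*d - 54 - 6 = -9*d^2 - 64*d - 60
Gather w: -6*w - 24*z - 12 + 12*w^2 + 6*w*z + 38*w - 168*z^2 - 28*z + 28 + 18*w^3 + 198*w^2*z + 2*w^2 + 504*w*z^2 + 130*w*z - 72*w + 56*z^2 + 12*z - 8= 18*w^3 + w^2*(198*z + 14) + w*(504*z^2 + 136*z - 40) - 112*z^2 - 40*z + 8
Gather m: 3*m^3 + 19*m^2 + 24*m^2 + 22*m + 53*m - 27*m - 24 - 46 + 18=3*m^3 + 43*m^2 + 48*m - 52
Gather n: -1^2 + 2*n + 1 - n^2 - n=-n^2 + n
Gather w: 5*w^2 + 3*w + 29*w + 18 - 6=5*w^2 + 32*w + 12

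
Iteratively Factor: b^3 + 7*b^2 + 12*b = (b + 4)*(b^2 + 3*b) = b*(b + 4)*(b + 3)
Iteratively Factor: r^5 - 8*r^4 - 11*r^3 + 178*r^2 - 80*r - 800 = (r + 4)*(r^4 - 12*r^3 + 37*r^2 + 30*r - 200) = (r - 5)*(r + 4)*(r^3 - 7*r^2 + 2*r + 40) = (r - 5)*(r + 2)*(r + 4)*(r^2 - 9*r + 20) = (r - 5)^2*(r + 2)*(r + 4)*(r - 4)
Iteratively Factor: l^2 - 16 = (l - 4)*(l + 4)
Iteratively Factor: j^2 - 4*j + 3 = (j - 1)*(j - 3)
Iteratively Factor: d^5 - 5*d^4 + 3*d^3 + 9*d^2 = (d - 3)*(d^4 - 2*d^3 - 3*d^2) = d*(d - 3)*(d^3 - 2*d^2 - 3*d) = d*(d - 3)^2*(d^2 + d) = d*(d - 3)^2*(d + 1)*(d)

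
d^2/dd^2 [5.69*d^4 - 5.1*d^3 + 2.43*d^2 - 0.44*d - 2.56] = 68.28*d^2 - 30.6*d + 4.86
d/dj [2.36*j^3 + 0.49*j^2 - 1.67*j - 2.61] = 7.08*j^2 + 0.98*j - 1.67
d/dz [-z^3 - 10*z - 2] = -3*z^2 - 10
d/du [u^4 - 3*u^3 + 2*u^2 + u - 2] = 4*u^3 - 9*u^2 + 4*u + 1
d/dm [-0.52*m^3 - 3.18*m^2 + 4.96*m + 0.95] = -1.56*m^2 - 6.36*m + 4.96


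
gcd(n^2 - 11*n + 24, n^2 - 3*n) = n - 3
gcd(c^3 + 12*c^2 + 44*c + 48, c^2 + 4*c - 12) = c + 6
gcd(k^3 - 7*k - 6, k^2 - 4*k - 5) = k + 1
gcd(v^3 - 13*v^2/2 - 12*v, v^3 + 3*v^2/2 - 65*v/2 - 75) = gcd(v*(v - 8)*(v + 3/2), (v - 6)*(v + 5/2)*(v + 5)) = 1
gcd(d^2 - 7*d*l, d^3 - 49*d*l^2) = d^2 - 7*d*l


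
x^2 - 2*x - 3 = (x - 3)*(x + 1)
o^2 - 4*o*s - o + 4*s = (o - 1)*(o - 4*s)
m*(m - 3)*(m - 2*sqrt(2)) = m^3 - 3*m^2 - 2*sqrt(2)*m^2 + 6*sqrt(2)*m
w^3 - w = w*(w - 1)*(w + 1)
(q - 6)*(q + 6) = q^2 - 36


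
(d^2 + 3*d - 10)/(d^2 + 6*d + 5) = (d - 2)/(d + 1)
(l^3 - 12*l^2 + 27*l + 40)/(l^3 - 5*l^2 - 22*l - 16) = (l - 5)/(l + 2)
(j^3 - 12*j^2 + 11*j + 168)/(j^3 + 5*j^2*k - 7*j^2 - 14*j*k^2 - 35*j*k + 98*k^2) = (j^2 - 5*j - 24)/(j^2 + 5*j*k - 14*k^2)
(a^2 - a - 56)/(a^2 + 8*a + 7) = (a - 8)/(a + 1)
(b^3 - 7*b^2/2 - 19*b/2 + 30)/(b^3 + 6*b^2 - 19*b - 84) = (b - 5/2)/(b + 7)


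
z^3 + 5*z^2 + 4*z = z*(z + 1)*(z + 4)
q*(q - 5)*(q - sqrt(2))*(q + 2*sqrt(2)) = q^4 - 5*q^3 + sqrt(2)*q^3 - 5*sqrt(2)*q^2 - 4*q^2 + 20*q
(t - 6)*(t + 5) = t^2 - t - 30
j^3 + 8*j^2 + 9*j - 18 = (j - 1)*(j + 3)*(j + 6)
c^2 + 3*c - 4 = (c - 1)*(c + 4)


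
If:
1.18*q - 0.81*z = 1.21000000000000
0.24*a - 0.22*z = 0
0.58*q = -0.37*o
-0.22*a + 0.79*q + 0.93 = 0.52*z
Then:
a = 8.89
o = -12.05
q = 7.68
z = 9.70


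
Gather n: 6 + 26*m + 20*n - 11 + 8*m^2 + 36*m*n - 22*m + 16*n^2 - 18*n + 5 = 8*m^2 + 4*m + 16*n^2 + n*(36*m + 2)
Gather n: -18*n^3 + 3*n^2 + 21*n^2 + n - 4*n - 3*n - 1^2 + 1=-18*n^3 + 24*n^2 - 6*n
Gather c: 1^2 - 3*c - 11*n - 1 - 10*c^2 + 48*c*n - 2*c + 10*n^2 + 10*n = -10*c^2 + c*(48*n - 5) + 10*n^2 - n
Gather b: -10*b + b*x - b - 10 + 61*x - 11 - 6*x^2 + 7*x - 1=b*(x - 11) - 6*x^2 + 68*x - 22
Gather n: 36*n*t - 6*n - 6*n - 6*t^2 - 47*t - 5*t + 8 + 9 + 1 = n*(36*t - 12) - 6*t^2 - 52*t + 18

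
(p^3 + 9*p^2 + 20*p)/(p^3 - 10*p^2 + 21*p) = (p^2 + 9*p + 20)/(p^2 - 10*p + 21)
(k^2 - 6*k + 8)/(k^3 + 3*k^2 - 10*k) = (k - 4)/(k*(k + 5))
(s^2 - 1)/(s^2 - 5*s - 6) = (s - 1)/(s - 6)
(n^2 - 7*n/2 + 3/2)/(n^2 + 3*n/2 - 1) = (n - 3)/(n + 2)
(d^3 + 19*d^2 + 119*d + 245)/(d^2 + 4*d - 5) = (d^2 + 14*d + 49)/(d - 1)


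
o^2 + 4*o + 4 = (o + 2)^2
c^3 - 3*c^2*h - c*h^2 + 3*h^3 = (c - 3*h)*(c - h)*(c + h)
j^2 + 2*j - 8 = (j - 2)*(j + 4)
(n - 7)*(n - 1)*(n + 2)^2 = n^4 - 4*n^3 - 21*n^2 - 4*n + 28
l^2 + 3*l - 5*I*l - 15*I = (l + 3)*(l - 5*I)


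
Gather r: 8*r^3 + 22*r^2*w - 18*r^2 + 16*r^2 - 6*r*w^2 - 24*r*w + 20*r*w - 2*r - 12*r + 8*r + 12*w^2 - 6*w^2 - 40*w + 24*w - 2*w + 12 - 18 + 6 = 8*r^3 + r^2*(22*w - 2) + r*(-6*w^2 - 4*w - 6) + 6*w^2 - 18*w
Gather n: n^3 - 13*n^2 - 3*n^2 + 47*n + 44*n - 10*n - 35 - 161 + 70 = n^3 - 16*n^2 + 81*n - 126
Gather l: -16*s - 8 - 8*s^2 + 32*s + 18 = -8*s^2 + 16*s + 10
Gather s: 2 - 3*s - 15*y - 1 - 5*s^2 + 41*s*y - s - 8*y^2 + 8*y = -5*s^2 + s*(41*y - 4) - 8*y^2 - 7*y + 1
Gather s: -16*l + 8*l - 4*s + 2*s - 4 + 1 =-8*l - 2*s - 3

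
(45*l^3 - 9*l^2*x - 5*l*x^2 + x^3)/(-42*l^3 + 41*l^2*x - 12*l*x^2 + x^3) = (-15*l^2 - 2*l*x + x^2)/(14*l^2 - 9*l*x + x^2)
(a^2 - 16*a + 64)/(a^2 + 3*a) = (a^2 - 16*a + 64)/(a*(a + 3))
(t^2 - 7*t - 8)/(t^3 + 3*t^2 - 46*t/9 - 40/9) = 9*(t^2 - 7*t - 8)/(9*t^3 + 27*t^2 - 46*t - 40)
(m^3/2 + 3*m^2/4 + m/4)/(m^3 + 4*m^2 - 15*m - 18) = m*(2*m + 1)/(4*(m^2 + 3*m - 18))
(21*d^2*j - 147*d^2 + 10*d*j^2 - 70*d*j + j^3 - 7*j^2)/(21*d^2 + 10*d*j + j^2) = j - 7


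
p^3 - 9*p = p*(p - 3)*(p + 3)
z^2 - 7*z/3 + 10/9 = (z - 5/3)*(z - 2/3)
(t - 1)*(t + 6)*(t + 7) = t^3 + 12*t^2 + 29*t - 42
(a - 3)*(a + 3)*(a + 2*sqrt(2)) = a^3 + 2*sqrt(2)*a^2 - 9*a - 18*sqrt(2)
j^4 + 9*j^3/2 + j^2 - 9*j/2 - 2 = (j - 1)*(j + 1/2)*(j + 1)*(j + 4)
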